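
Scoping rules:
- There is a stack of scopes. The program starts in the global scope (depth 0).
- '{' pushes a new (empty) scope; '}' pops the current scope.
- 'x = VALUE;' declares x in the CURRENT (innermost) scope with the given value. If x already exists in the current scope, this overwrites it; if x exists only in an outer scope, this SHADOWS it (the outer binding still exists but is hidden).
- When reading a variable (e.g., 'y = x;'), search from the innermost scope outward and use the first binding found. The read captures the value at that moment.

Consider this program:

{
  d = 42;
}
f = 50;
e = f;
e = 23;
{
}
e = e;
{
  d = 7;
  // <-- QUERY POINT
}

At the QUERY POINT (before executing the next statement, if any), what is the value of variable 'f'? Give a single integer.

Step 1: enter scope (depth=1)
Step 2: declare d=42 at depth 1
Step 3: exit scope (depth=0)
Step 4: declare f=50 at depth 0
Step 5: declare e=(read f)=50 at depth 0
Step 6: declare e=23 at depth 0
Step 7: enter scope (depth=1)
Step 8: exit scope (depth=0)
Step 9: declare e=(read e)=23 at depth 0
Step 10: enter scope (depth=1)
Step 11: declare d=7 at depth 1
Visible at query point: d=7 e=23 f=50

Answer: 50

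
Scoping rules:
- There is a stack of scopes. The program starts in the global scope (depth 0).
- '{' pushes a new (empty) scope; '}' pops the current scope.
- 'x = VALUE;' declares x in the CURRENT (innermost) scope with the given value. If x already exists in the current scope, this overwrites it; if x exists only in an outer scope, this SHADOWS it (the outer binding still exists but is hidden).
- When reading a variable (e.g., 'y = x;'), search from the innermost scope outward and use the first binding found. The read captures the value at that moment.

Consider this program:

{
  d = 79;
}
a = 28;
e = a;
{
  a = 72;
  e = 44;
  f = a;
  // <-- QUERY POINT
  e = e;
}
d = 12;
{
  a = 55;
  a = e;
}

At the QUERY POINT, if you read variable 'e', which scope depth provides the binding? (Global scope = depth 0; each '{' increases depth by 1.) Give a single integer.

Answer: 1

Derivation:
Step 1: enter scope (depth=1)
Step 2: declare d=79 at depth 1
Step 3: exit scope (depth=0)
Step 4: declare a=28 at depth 0
Step 5: declare e=(read a)=28 at depth 0
Step 6: enter scope (depth=1)
Step 7: declare a=72 at depth 1
Step 8: declare e=44 at depth 1
Step 9: declare f=(read a)=72 at depth 1
Visible at query point: a=72 e=44 f=72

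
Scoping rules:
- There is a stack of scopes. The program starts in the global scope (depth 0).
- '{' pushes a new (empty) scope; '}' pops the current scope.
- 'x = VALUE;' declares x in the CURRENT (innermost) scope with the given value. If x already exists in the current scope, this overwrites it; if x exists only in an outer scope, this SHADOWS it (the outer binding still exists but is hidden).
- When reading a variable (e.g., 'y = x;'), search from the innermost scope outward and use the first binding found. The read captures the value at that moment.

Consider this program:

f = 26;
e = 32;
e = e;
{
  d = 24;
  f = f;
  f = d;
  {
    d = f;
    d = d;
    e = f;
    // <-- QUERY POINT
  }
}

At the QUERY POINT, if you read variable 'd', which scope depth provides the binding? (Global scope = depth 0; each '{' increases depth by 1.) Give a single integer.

Step 1: declare f=26 at depth 0
Step 2: declare e=32 at depth 0
Step 3: declare e=(read e)=32 at depth 0
Step 4: enter scope (depth=1)
Step 5: declare d=24 at depth 1
Step 6: declare f=(read f)=26 at depth 1
Step 7: declare f=(read d)=24 at depth 1
Step 8: enter scope (depth=2)
Step 9: declare d=(read f)=24 at depth 2
Step 10: declare d=(read d)=24 at depth 2
Step 11: declare e=(read f)=24 at depth 2
Visible at query point: d=24 e=24 f=24

Answer: 2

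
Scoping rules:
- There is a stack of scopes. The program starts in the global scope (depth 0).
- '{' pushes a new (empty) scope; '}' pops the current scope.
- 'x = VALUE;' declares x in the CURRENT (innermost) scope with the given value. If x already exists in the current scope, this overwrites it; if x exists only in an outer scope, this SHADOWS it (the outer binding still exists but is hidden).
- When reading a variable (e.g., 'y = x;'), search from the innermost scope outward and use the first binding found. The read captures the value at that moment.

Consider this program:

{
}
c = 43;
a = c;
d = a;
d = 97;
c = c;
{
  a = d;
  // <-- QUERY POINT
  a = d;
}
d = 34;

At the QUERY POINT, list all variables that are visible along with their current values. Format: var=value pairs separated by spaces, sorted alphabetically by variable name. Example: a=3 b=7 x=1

Answer: a=97 c=43 d=97

Derivation:
Step 1: enter scope (depth=1)
Step 2: exit scope (depth=0)
Step 3: declare c=43 at depth 0
Step 4: declare a=(read c)=43 at depth 0
Step 5: declare d=(read a)=43 at depth 0
Step 6: declare d=97 at depth 0
Step 7: declare c=(read c)=43 at depth 0
Step 8: enter scope (depth=1)
Step 9: declare a=(read d)=97 at depth 1
Visible at query point: a=97 c=43 d=97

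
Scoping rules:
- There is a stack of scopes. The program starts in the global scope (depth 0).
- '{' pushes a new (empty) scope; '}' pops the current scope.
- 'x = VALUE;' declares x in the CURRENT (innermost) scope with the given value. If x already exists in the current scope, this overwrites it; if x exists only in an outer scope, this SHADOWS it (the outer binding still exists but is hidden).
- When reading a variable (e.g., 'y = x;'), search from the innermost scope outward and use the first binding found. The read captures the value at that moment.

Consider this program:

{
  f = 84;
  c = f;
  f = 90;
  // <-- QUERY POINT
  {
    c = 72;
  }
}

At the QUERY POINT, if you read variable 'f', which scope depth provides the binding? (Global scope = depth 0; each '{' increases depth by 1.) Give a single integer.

Answer: 1

Derivation:
Step 1: enter scope (depth=1)
Step 2: declare f=84 at depth 1
Step 3: declare c=(read f)=84 at depth 1
Step 4: declare f=90 at depth 1
Visible at query point: c=84 f=90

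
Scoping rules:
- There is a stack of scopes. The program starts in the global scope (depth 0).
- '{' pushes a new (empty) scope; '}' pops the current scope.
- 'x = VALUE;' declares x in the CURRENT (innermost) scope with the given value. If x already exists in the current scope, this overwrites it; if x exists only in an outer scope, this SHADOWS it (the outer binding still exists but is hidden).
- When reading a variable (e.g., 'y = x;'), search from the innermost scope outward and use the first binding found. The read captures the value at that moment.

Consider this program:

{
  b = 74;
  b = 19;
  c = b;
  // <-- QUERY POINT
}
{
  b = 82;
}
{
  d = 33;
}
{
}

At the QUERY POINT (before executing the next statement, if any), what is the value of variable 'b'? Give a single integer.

Step 1: enter scope (depth=1)
Step 2: declare b=74 at depth 1
Step 3: declare b=19 at depth 1
Step 4: declare c=(read b)=19 at depth 1
Visible at query point: b=19 c=19

Answer: 19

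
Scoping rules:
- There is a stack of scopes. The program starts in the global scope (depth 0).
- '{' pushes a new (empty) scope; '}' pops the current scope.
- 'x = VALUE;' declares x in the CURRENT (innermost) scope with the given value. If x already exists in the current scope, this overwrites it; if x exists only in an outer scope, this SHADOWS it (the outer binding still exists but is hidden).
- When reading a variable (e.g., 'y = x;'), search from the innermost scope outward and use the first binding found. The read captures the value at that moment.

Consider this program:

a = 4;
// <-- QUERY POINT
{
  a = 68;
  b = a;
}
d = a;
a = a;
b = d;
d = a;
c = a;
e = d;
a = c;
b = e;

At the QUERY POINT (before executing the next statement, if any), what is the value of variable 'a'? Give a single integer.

Answer: 4

Derivation:
Step 1: declare a=4 at depth 0
Visible at query point: a=4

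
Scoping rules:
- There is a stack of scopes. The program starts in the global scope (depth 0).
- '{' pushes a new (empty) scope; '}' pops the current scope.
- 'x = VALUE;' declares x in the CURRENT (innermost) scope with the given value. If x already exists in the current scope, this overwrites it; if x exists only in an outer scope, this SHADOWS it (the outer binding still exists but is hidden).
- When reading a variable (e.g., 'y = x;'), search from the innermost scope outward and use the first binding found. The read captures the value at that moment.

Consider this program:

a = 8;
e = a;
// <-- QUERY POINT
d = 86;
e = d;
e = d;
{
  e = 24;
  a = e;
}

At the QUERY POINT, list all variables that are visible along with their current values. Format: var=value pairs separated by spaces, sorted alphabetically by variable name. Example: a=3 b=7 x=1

Step 1: declare a=8 at depth 0
Step 2: declare e=(read a)=8 at depth 0
Visible at query point: a=8 e=8

Answer: a=8 e=8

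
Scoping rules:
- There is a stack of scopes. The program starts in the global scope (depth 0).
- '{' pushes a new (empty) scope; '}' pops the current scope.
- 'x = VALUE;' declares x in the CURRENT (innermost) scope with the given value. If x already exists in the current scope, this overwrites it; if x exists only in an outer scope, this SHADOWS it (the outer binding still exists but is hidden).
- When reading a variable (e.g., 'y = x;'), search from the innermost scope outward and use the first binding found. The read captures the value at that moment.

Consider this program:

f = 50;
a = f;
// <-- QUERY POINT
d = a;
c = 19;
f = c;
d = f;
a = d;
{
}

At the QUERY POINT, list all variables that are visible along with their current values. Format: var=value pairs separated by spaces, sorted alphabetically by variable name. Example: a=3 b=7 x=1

Step 1: declare f=50 at depth 0
Step 2: declare a=(read f)=50 at depth 0
Visible at query point: a=50 f=50

Answer: a=50 f=50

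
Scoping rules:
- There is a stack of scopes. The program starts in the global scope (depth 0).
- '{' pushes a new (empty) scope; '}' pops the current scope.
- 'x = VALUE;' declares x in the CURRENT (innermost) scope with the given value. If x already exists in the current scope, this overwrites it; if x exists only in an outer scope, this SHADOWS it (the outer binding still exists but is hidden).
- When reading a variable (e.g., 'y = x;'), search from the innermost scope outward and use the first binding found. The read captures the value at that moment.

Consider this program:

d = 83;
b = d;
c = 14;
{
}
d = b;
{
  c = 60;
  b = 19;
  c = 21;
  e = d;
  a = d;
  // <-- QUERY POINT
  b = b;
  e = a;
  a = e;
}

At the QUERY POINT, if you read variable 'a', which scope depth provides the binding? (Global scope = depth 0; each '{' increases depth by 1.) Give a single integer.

Answer: 1

Derivation:
Step 1: declare d=83 at depth 0
Step 2: declare b=(read d)=83 at depth 0
Step 3: declare c=14 at depth 0
Step 4: enter scope (depth=1)
Step 5: exit scope (depth=0)
Step 6: declare d=(read b)=83 at depth 0
Step 7: enter scope (depth=1)
Step 8: declare c=60 at depth 1
Step 9: declare b=19 at depth 1
Step 10: declare c=21 at depth 1
Step 11: declare e=(read d)=83 at depth 1
Step 12: declare a=(read d)=83 at depth 1
Visible at query point: a=83 b=19 c=21 d=83 e=83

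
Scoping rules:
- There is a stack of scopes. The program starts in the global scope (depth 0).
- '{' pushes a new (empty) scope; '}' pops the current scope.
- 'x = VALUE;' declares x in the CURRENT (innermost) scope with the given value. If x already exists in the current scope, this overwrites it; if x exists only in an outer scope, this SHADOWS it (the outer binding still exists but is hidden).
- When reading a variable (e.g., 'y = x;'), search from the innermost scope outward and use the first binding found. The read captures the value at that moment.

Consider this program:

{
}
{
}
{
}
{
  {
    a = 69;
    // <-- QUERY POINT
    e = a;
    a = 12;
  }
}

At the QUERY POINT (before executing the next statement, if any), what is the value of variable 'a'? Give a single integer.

Answer: 69

Derivation:
Step 1: enter scope (depth=1)
Step 2: exit scope (depth=0)
Step 3: enter scope (depth=1)
Step 4: exit scope (depth=0)
Step 5: enter scope (depth=1)
Step 6: exit scope (depth=0)
Step 7: enter scope (depth=1)
Step 8: enter scope (depth=2)
Step 9: declare a=69 at depth 2
Visible at query point: a=69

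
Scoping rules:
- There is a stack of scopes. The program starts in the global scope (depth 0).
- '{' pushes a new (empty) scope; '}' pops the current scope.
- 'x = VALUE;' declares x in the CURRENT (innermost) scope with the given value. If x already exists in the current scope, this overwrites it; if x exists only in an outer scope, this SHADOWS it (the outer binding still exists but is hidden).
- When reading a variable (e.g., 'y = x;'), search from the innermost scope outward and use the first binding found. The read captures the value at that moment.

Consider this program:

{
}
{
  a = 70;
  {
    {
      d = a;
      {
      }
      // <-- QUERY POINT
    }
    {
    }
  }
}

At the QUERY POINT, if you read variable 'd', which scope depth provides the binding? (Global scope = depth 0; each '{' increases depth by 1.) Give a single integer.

Step 1: enter scope (depth=1)
Step 2: exit scope (depth=0)
Step 3: enter scope (depth=1)
Step 4: declare a=70 at depth 1
Step 5: enter scope (depth=2)
Step 6: enter scope (depth=3)
Step 7: declare d=(read a)=70 at depth 3
Step 8: enter scope (depth=4)
Step 9: exit scope (depth=3)
Visible at query point: a=70 d=70

Answer: 3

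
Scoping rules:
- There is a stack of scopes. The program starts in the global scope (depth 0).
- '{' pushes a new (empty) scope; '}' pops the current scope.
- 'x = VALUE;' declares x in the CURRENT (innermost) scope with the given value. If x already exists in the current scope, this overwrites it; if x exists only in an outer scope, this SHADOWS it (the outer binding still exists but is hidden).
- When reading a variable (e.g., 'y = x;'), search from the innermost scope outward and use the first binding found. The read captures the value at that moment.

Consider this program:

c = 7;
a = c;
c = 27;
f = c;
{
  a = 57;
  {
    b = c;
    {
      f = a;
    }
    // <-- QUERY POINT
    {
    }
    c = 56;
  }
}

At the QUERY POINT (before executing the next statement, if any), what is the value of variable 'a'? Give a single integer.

Answer: 57

Derivation:
Step 1: declare c=7 at depth 0
Step 2: declare a=(read c)=7 at depth 0
Step 3: declare c=27 at depth 0
Step 4: declare f=(read c)=27 at depth 0
Step 5: enter scope (depth=1)
Step 6: declare a=57 at depth 1
Step 7: enter scope (depth=2)
Step 8: declare b=(read c)=27 at depth 2
Step 9: enter scope (depth=3)
Step 10: declare f=(read a)=57 at depth 3
Step 11: exit scope (depth=2)
Visible at query point: a=57 b=27 c=27 f=27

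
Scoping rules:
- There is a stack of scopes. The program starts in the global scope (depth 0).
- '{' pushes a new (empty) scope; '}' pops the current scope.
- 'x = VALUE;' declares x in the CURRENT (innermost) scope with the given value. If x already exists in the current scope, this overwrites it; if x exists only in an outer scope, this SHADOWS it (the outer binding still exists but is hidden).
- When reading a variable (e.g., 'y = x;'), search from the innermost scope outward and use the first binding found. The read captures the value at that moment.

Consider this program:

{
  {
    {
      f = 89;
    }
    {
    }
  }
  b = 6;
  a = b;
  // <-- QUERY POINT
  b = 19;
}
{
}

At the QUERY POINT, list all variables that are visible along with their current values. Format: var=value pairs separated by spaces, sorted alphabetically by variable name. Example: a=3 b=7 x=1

Answer: a=6 b=6

Derivation:
Step 1: enter scope (depth=1)
Step 2: enter scope (depth=2)
Step 3: enter scope (depth=3)
Step 4: declare f=89 at depth 3
Step 5: exit scope (depth=2)
Step 6: enter scope (depth=3)
Step 7: exit scope (depth=2)
Step 8: exit scope (depth=1)
Step 9: declare b=6 at depth 1
Step 10: declare a=(read b)=6 at depth 1
Visible at query point: a=6 b=6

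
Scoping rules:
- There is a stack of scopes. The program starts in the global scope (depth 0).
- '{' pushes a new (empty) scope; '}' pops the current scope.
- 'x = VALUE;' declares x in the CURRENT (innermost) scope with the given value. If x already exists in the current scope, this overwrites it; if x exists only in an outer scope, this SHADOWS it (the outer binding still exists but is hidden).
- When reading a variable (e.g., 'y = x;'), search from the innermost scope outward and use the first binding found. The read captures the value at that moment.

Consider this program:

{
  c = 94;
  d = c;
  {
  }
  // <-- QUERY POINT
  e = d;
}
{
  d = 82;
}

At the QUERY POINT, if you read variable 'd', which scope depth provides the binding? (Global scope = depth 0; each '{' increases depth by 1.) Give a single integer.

Answer: 1

Derivation:
Step 1: enter scope (depth=1)
Step 2: declare c=94 at depth 1
Step 3: declare d=(read c)=94 at depth 1
Step 4: enter scope (depth=2)
Step 5: exit scope (depth=1)
Visible at query point: c=94 d=94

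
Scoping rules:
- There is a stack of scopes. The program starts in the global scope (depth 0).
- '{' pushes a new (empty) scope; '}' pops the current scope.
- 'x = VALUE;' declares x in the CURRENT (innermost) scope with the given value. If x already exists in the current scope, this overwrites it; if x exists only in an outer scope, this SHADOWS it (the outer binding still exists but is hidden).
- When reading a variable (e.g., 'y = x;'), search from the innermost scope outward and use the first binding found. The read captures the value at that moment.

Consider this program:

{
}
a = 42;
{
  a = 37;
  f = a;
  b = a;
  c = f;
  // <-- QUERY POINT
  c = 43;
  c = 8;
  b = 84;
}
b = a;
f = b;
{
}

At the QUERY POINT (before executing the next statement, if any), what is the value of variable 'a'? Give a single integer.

Step 1: enter scope (depth=1)
Step 2: exit scope (depth=0)
Step 3: declare a=42 at depth 0
Step 4: enter scope (depth=1)
Step 5: declare a=37 at depth 1
Step 6: declare f=(read a)=37 at depth 1
Step 7: declare b=(read a)=37 at depth 1
Step 8: declare c=(read f)=37 at depth 1
Visible at query point: a=37 b=37 c=37 f=37

Answer: 37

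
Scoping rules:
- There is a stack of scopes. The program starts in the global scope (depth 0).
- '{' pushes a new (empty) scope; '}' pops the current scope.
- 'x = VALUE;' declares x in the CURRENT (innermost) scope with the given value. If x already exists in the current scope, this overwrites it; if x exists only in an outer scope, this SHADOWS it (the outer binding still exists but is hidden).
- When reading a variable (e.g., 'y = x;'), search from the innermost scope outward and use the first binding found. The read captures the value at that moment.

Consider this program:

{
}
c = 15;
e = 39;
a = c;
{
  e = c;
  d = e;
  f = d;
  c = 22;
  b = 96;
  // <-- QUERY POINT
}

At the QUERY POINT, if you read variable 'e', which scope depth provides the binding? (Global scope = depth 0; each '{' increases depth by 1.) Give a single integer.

Step 1: enter scope (depth=1)
Step 2: exit scope (depth=0)
Step 3: declare c=15 at depth 0
Step 4: declare e=39 at depth 0
Step 5: declare a=(read c)=15 at depth 0
Step 6: enter scope (depth=1)
Step 7: declare e=(read c)=15 at depth 1
Step 8: declare d=(read e)=15 at depth 1
Step 9: declare f=(read d)=15 at depth 1
Step 10: declare c=22 at depth 1
Step 11: declare b=96 at depth 1
Visible at query point: a=15 b=96 c=22 d=15 e=15 f=15

Answer: 1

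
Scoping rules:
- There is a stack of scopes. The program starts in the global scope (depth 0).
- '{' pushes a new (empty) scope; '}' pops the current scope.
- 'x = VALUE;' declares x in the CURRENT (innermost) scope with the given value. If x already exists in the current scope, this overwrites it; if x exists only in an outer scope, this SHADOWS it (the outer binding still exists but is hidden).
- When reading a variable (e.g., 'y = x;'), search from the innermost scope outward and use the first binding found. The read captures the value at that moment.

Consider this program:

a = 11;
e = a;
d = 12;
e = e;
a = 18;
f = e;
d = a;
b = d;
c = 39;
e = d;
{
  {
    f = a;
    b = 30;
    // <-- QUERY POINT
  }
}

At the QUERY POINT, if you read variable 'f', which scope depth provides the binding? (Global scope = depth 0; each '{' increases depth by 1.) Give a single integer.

Step 1: declare a=11 at depth 0
Step 2: declare e=(read a)=11 at depth 0
Step 3: declare d=12 at depth 0
Step 4: declare e=(read e)=11 at depth 0
Step 5: declare a=18 at depth 0
Step 6: declare f=(read e)=11 at depth 0
Step 7: declare d=(read a)=18 at depth 0
Step 8: declare b=(read d)=18 at depth 0
Step 9: declare c=39 at depth 0
Step 10: declare e=(read d)=18 at depth 0
Step 11: enter scope (depth=1)
Step 12: enter scope (depth=2)
Step 13: declare f=(read a)=18 at depth 2
Step 14: declare b=30 at depth 2
Visible at query point: a=18 b=30 c=39 d=18 e=18 f=18

Answer: 2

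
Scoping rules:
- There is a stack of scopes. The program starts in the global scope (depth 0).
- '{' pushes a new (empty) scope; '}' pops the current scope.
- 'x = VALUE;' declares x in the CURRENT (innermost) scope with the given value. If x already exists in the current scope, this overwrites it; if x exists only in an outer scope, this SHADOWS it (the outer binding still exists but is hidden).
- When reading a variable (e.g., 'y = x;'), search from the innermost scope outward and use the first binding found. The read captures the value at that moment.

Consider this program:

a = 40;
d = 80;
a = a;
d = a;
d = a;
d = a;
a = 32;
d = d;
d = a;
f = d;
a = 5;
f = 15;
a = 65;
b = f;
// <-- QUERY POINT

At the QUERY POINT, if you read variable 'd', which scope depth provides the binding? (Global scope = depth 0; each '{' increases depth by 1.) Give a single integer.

Step 1: declare a=40 at depth 0
Step 2: declare d=80 at depth 0
Step 3: declare a=(read a)=40 at depth 0
Step 4: declare d=(read a)=40 at depth 0
Step 5: declare d=(read a)=40 at depth 0
Step 6: declare d=(read a)=40 at depth 0
Step 7: declare a=32 at depth 0
Step 8: declare d=(read d)=40 at depth 0
Step 9: declare d=(read a)=32 at depth 0
Step 10: declare f=(read d)=32 at depth 0
Step 11: declare a=5 at depth 0
Step 12: declare f=15 at depth 0
Step 13: declare a=65 at depth 0
Step 14: declare b=(read f)=15 at depth 0
Visible at query point: a=65 b=15 d=32 f=15

Answer: 0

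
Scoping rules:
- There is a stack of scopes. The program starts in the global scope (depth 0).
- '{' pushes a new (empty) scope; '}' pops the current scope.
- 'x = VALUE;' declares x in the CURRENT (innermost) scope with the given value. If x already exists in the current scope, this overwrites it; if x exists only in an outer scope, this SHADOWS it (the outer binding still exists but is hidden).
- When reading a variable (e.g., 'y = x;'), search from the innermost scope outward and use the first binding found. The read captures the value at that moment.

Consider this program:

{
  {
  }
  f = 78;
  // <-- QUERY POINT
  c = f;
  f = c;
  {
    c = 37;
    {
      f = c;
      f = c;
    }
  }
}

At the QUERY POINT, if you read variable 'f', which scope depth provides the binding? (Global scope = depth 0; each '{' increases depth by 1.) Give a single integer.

Answer: 1

Derivation:
Step 1: enter scope (depth=1)
Step 2: enter scope (depth=2)
Step 3: exit scope (depth=1)
Step 4: declare f=78 at depth 1
Visible at query point: f=78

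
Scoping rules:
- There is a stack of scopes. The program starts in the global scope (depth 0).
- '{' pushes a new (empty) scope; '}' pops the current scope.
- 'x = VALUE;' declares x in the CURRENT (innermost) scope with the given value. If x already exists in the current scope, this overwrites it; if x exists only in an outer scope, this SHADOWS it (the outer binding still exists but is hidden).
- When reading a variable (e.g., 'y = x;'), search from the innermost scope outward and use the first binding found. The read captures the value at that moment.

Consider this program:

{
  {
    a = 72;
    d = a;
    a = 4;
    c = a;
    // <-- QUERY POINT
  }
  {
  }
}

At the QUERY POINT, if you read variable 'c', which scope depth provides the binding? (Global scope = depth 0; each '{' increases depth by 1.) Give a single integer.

Answer: 2

Derivation:
Step 1: enter scope (depth=1)
Step 2: enter scope (depth=2)
Step 3: declare a=72 at depth 2
Step 4: declare d=(read a)=72 at depth 2
Step 5: declare a=4 at depth 2
Step 6: declare c=(read a)=4 at depth 2
Visible at query point: a=4 c=4 d=72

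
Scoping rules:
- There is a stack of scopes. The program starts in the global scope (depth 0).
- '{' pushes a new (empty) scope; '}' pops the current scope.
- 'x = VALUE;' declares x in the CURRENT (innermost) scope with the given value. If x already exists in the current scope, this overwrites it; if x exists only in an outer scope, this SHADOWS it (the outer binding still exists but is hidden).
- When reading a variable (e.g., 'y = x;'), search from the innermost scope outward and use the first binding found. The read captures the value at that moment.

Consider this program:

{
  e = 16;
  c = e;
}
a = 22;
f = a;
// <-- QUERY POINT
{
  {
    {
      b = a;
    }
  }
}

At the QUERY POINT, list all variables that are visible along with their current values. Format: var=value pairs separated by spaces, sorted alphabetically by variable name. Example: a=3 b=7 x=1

Step 1: enter scope (depth=1)
Step 2: declare e=16 at depth 1
Step 3: declare c=(read e)=16 at depth 1
Step 4: exit scope (depth=0)
Step 5: declare a=22 at depth 0
Step 6: declare f=(read a)=22 at depth 0
Visible at query point: a=22 f=22

Answer: a=22 f=22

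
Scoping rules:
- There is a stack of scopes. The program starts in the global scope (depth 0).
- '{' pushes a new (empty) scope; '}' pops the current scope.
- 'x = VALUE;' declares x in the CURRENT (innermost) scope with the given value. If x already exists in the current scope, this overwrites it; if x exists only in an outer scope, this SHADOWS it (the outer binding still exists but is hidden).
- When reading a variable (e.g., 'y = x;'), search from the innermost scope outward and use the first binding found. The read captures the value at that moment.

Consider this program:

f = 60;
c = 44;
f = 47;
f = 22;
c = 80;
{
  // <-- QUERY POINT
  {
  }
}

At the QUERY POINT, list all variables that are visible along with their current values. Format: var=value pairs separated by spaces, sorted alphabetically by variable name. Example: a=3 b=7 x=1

Step 1: declare f=60 at depth 0
Step 2: declare c=44 at depth 0
Step 3: declare f=47 at depth 0
Step 4: declare f=22 at depth 0
Step 5: declare c=80 at depth 0
Step 6: enter scope (depth=1)
Visible at query point: c=80 f=22

Answer: c=80 f=22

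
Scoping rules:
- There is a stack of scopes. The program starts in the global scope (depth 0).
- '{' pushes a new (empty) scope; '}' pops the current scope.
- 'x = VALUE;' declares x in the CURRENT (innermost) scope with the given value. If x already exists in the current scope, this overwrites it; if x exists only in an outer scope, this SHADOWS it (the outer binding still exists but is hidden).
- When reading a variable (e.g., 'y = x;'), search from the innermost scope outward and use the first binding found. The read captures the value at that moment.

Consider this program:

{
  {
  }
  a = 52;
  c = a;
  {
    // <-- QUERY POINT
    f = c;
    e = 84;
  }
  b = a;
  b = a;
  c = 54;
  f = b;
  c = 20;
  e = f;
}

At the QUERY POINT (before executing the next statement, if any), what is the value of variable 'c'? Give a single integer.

Answer: 52

Derivation:
Step 1: enter scope (depth=1)
Step 2: enter scope (depth=2)
Step 3: exit scope (depth=1)
Step 4: declare a=52 at depth 1
Step 5: declare c=(read a)=52 at depth 1
Step 6: enter scope (depth=2)
Visible at query point: a=52 c=52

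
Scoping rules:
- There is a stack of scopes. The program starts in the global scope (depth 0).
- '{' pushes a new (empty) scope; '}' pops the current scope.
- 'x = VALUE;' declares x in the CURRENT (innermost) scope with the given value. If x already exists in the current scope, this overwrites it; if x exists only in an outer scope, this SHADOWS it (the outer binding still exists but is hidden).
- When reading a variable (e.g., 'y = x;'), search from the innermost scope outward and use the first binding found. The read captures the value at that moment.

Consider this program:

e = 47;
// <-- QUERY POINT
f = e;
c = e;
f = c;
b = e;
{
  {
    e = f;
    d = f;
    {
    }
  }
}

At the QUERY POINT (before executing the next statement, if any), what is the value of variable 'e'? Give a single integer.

Step 1: declare e=47 at depth 0
Visible at query point: e=47

Answer: 47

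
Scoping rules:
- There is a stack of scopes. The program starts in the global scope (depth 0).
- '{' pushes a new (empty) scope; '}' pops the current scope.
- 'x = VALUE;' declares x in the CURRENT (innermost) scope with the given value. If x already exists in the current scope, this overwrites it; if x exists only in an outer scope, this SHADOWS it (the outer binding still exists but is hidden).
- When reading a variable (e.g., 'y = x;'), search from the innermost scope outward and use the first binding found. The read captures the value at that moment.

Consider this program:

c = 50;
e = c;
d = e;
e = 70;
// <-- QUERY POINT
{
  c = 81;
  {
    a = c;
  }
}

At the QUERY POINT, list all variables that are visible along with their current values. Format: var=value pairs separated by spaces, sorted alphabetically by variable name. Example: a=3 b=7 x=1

Step 1: declare c=50 at depth 0
Step 2: declare e=(read c)=50 at depth 0
Step 3: declare d=(read e)=50 at depth 0
Step 4: declare e=70 at depth 0
Visible at query point: c=50 d=50 e=70

Answer: c=50 d=50 e=70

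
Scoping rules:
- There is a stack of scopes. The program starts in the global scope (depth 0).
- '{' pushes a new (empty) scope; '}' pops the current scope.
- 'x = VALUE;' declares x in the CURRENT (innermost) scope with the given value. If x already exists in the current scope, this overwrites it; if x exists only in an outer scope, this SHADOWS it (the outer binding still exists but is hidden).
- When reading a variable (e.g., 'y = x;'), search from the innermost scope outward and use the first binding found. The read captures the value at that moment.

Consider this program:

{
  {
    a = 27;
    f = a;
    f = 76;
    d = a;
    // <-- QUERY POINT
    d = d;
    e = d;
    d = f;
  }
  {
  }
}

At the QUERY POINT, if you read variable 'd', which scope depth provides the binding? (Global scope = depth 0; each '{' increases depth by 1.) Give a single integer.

Answer: 2

Derivation:
Step 1: enter scope (depth=1)
Step 2: enter scope (depth=2)
Step 3: declare a=27 at depth 2
Step 4: declare f=(read a)=27 at depth 2
Step 5: declare f=76 at depth 2
Step 6: declare d=(read a)=27 at depth 2
Visible at query point: a=27 d=27 f=76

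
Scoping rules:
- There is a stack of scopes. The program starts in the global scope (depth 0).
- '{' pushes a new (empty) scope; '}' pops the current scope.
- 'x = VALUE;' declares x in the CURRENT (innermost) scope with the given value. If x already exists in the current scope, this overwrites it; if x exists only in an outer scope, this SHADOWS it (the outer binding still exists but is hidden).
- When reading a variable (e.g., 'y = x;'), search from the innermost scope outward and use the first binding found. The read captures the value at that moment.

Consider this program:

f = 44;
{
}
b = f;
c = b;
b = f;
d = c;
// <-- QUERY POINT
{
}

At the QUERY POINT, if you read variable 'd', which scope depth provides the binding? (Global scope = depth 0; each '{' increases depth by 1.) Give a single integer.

Answer: 0

Derivation:
Step 1: declare f=44 at depth 0
Step 2: enter scope (depth=1)
Step 3: exit scope (depth=0)
Step 4: declare b=(read f)=44 at depth 0
Step 5: declare c=(read b)=44 at depth 0
Step 6: declare b=(read f)=44 at depth 0
Step 7: declare d=(read c)=44 at depth 0
Visible at query point: b=44 c=44 d=44 f=44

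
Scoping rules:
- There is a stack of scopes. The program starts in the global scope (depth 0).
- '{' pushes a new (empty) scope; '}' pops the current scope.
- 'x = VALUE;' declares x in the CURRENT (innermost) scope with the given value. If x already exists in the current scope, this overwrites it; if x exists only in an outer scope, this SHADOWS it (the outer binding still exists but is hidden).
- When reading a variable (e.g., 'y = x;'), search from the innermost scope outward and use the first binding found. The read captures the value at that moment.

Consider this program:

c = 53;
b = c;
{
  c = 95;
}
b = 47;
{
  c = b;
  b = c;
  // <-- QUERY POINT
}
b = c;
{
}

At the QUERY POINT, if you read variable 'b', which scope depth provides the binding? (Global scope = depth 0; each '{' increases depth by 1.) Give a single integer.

Answer: 1

Derivation:
Step 1: declare c=53 at depth 0
Step 2: declare b=(read c)=53 at depth 0
Step 3: enter scope (depth=1)
Step 4: declare c=95 at depth 1
Step 5: exit scope (depth=0)
Step 6: declare b=47 at depth 0
Step 7: enter scope (depth=1)
Step 8: declare c=(read b)=47 at depth 1
Step 9: declare b=(read c)=47 at depth 1
Visible at query point: b=47 c=47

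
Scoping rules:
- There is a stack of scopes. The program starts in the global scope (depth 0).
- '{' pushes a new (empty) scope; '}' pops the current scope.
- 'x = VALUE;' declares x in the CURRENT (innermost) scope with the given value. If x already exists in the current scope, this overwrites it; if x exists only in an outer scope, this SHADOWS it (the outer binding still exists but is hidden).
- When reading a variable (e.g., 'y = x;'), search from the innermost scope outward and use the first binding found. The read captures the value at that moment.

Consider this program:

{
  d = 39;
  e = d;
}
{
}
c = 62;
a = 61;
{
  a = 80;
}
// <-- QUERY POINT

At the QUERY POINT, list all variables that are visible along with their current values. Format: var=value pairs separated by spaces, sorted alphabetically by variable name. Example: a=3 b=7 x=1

Answer: a=61 c=62

Derivation:
Step 1: enter scope (depth=1)
Step 2: declare d=39 at depth 1
Step 3: declare e=(read d)=39 at depth 1
Step 4: exit scope (depth=0)
Step 5: enter scope (depth=1)
Step 6: exit scope (depth=0)
Step 7: declare c=62 at depth 0
Step 8: declare a=61 at depth 0
Step 9: enter scope (depth=1)
Step 10: declare a=80 at depth 1
Step 11: exit scope (depth=0)
Visible at query point: a=61 c=62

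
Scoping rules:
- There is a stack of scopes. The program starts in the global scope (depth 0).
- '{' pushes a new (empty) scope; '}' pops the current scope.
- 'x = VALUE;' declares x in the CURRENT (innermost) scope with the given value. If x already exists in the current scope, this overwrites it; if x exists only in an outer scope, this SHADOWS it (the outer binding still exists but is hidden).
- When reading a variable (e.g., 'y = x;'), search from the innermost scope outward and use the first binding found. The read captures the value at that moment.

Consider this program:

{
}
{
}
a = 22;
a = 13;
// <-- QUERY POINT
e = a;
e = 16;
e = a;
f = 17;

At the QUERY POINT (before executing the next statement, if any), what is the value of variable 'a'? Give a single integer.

Step 1: enter scope (depth=1)
Step 2: exit scope (depth=0)
Step 3: enter scope (depth=1)
Step 4: exit scope (depth=0)
Step 5: declare a=22 at depth 0
Step 6: declare a=13 at depth 0
Visible at query point: a=13

Answer: 13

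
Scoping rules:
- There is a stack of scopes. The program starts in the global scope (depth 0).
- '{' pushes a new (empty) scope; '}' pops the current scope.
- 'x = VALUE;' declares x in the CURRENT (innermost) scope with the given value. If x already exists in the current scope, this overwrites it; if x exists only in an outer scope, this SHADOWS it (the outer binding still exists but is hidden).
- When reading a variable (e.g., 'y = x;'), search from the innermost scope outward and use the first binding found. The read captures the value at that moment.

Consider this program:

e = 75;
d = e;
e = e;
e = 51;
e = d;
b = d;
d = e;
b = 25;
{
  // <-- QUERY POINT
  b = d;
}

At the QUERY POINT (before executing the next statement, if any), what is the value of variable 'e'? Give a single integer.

Answer: 75

Derivation:
Step 1: declare e=75 at depth 0
Step 2: declare d=(read e)=75 at depth 0
Step 3: declare e=(read e)=75 at depth 0
Step 4: declare e=51 at depth 0
Step 5: declare e=(read d)=75 at depth 0
Step 6: declare b=(read d)=75 at depth 0
Step 7: declare d=(read e)=75 at depth 0
Step 8: declare b=25 at depth 0
Step 9: enter scope (depth=1)
Visible at query point: b=25 d=75 e=75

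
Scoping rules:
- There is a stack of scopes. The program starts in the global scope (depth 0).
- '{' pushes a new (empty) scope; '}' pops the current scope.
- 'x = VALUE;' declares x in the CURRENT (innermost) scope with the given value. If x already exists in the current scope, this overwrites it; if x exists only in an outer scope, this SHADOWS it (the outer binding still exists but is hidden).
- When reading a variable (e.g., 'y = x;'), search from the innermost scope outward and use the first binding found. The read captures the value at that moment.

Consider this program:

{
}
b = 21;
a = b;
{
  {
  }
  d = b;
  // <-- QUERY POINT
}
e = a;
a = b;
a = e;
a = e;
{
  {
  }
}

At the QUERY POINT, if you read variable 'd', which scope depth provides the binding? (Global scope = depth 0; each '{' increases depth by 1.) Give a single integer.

Answer: 1

Derivation:
Step 1: enter scope (depth=1)
Step 2: exit scope (depth=0)
Step 3: declare b=21 at depth 0
Step 4: declare a=(read b)=21 at depth 0
Step 5: enter scope (depth=1)
Step 6: enter scope (depth=2)
Step 7: exit scope (depth=1)
Step 8: declare d=(read b)=21 at depth 1
Visible at query point: a=21 b=21 d=21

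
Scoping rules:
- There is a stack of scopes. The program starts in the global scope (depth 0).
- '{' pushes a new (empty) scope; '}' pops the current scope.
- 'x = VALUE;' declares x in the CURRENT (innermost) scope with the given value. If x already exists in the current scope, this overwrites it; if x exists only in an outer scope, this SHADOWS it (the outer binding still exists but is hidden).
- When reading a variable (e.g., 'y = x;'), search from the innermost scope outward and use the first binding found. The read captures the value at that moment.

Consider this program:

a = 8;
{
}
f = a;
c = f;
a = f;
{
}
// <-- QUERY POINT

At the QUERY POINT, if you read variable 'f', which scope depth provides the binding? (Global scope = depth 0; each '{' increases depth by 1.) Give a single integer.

Answer: 0

Derivation:
Step 1: declare a=8 at depth 0
Step 2: enter scope (depth=1)
Step 3: exit scope (depth=0)
Step 4: declare f=(read a)=8 at depth 0
Step 5: declare c=(read f)=8 at depth 0
Step 6: declare a=(read f)=8 at depth 0
Step 7: enter scope (depth=1)
Step 8: exit scope (depth=0)
Visible at query point: a=8 c=8 f=8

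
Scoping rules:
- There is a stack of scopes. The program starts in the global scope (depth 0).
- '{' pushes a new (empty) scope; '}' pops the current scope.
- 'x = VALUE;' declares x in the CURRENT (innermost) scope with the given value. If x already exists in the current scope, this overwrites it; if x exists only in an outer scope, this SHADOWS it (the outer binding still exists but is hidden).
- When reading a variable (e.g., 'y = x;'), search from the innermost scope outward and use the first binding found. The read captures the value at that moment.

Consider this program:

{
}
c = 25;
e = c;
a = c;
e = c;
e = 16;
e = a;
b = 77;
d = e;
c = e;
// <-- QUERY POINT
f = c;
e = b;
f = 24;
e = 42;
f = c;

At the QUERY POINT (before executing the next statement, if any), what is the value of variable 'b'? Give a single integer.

Answer: 77

Derivation:
Step 1: enter scope (depth=1)
Step 2: exit scope (depth=0)
Step 3: declare c=25 at depth 0
Step 4: declare e=(read c)=25 at depth 0
Step 5: declare a=(read c)=25 at depth 0
Step 6: declare e=(read c)=25 at depth 0
Step 7: declare e=16 at depth 0
Step 8: declare e=(read a)=25 at depth 0
Step 9: declare b=77 at depth 0
Step 10: declare d=(read e)=25 at depth 0
Step 11: declare c=(read e)=25 at depth 0
Visible at query point: a=25 b=77 c=25 d=25 e=25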